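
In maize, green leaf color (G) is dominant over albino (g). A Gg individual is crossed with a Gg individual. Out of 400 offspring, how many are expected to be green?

Punnett square for Gg × Gg:
Offspring genotypes: 1 GG, 2 Gg, 1 gg
green: 3, albino: 1
green: 3 out of 4 → fraction 3/4
Expected count = 3/4 × 400 = 300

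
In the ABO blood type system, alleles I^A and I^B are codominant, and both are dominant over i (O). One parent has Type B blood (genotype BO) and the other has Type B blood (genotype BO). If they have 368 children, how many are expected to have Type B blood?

Cross: BO × BO
Possible offspring genotypes: 1 BB, 2 BO, 1 OO
Blood type counts: 3 Type B, 1 Type O
Probability of Type B: 3/4
Expected count = 3/4 × 368 = 276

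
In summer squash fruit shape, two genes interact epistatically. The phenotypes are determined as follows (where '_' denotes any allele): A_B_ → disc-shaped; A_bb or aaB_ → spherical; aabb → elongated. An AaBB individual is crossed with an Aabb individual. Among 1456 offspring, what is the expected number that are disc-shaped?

Cross: AaBB × Aabb — consider each gene separately:
A gene: Aa × Aa → 1 AA, 2 Aa, 1 aa → 3 A_ : 1 aa (out of 4)
B gene: BB × bb → 4 Bb → 4 B_ (out of 4)
Genotype classes (out of 4 × 4 = 16): A_B_ = 3×4 = 12; aaB_ = 1×4 = 4
Apply the phenotype rules: A_B_ (12) → disc-shaped; aaB_ (4) → spherical
Phenotype counts (out of 16): 12 disc-shaped, 4 spherical
disc-shaped: 12 out of 16 → fraction 3/4
Expected count = 3/4 × 1456 = 1092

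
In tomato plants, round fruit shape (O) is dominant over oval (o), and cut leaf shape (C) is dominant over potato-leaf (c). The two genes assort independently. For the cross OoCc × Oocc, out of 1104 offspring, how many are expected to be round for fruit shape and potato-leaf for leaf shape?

Dihybrid cross OoCc × Oocc — consider each gene separately:
fruit shape: Oo × Oo → 1 OO, 2 Oo, 1 oo → 3 O_ : 1 oo (out of 4)
leaf shape: Cc × cc → 2 Cc, 2 cc → 2 C_ : 2 cc (out of 4)
Looking for: round (O_) and potato-leaf (cc)
P(round) = 3/4, P(potato-leaf) = 2/4
P(both) = 3/4 × 2/4 = 6/16 = 3/8
Expected count = 3/8 × 1104 = 414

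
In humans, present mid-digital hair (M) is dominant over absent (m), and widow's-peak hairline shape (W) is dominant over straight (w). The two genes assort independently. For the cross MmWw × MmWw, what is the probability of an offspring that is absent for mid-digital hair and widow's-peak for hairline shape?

Dihybrid cross MmWw × MmWw — consider each gene separately:
mid-digital hair: Mm × Mm → 1 MM, 2 Mm, 1 mm → 3 M_ : 1 mm (out of 4)
hairline shape: Ww × Ww → 1 WW, 2 Ww, 1 ww → 3 W_ : 1 ww (out of 4)
Looking for: absent (mm) and widow's-peak (W_)
P(absent) = 1/4, P(widow's-peak) = 3/4
P(both) = 1/4 × 3/4 = 3/16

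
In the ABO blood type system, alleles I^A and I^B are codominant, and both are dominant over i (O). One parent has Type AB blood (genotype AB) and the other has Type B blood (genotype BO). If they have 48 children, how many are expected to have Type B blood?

Cross: AB × BO
Possible offspring genotypes: 1 AB, 1 AO, 1 BB, 1 BO
Blood type counts: 1 Type AB, 1 Type A, 2 Type B
Probability of Type B: 2/4 = 1/2
Expected count = 1/2 × 48 = 24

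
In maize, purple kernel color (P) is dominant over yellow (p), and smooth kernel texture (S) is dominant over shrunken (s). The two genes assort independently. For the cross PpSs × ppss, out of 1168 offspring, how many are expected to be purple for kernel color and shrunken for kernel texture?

Dihybrid cross PpSs × ppss — consider each gene separately:
kernel color: Pp × pp → 2 Pp, 2 pp → 2 P_ : 2 pp (out of 4)
kernel texture: Ss × ss → 2 Ss, 2 ss → 2 S_ : 2 ss (out of 4)
Looking for: purple (P_) and shrunken (ss)
P(purple) = 2/4, P(shrunken) = 2/4
P(both) = 2/4 × 2/4 = 4/16 = 1/4
Expected count = 1/4 × 1168 = 292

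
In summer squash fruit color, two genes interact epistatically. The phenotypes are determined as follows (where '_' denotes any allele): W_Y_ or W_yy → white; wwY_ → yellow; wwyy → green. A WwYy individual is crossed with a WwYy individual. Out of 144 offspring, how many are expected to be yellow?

Cross: WwYy × WwYy — consider each gene separately:
W gene: Ww × Ww → 1 WW, 2 Ww, 1 ww → 3 W_ : 1 ww (out of 4)
Y gene: Yy × Yy → 1 YY, 2 Yy, 1 yy → 3 Y_ : 1 yy (out of 4)
Genotype classes (out of 4 × 4 = 16): W_Y_ = 3×3 = 9; W_yy = 3×1 = 3; wwY_ = 1×3 = 3; wwyy = 1×1 = 1
Apply the phenotype rules: W_Y_ (9) + W_yy (3) → white; wwY_ (3) → yellow; wwyy (1) → green
Phenotype counts (out of 16): 12 white, 3 yellow, 1 green
yellow: 3 out of 16 → fraction 3/16
Expected count = 3/16 × 144 = 27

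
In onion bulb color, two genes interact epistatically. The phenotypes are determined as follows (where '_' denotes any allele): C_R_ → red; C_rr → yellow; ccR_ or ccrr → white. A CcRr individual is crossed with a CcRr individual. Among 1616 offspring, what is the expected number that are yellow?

Cross: CcRr × CcRr — consider each gene separately:
C gene: Cc × Cc → 1 CC, 2 Cc, 1 cc → 3 C_ : 1 cc (out of 4)
R gene: Rr × Rr → 1 RR, 2 Rr, 1 rr → 3 R_ : 1 rr (out of 4)
Genotype classes (out of 4 × 4 = 16): C_R_ = 3×3 = 9; C_rr = 3×1 = 3; ccR_ = 1×3 = 3; ccrr = 1×1 = 1
Apply the phenotype rules: C_R_ (9) → red; C_rr (3) → yellow; ccR_ (3) + ccrr (1) → white
Phenotype counts (out of 16): 9 red, 3 yellow, 4 white
yellow: 3 out of 16 → fraction 3/16
Expected count = 3/16 × 1616 = 303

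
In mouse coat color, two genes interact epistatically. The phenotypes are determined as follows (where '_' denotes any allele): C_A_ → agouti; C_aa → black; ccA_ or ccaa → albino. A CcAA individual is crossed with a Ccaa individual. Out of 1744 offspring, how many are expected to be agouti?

Cross: CcAA × Ccaa — consider each gene separately:
C gene: Cc × Cc → 1 CC, 2 Cc, 1 cc → 3 C_ : 1 cc (out of 4)
A gene: AA × aa → 4 Aa → 4 A_ (out of 4)
Genotype classes (out of 4 × 4 = 16): C_A_ = 3×4 = 12; ccA_ = 1×4 = 4
Apply the phenotype rules: C_A_ (12) → agouti; ccA_ (4) → albino
Phenotype counts (out of 16): 12 agouti, 4 albino
agouti: 12 out of 16 → fraction 3/4
Expected count = 3/4 × 1744 = 1308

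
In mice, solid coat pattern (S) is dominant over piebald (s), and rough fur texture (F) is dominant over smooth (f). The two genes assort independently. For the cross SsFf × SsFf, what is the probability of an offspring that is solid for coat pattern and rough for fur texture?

Dihybrid cross SsFf × SsFf — consider each gene separately:
coat pattern: Ss × Ss → 1 SS, 2 Ss, 1 ss → 3 S_ : 1 ss (out of 4)
fur texture: Ff × Ff → 1 FF, 2 Ff, 1 ff → 3 F_ : 1 ff (out of 4)
Looking for: solid (S_) and rough (F_)
P(solid) = 3/4, P(rough) = 3/4
P(both) = 3/4 × 3/4 = 9/16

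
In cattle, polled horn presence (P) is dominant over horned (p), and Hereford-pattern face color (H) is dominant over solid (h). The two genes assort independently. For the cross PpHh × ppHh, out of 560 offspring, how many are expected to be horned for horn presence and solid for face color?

Dihybrid cross PpHh × ppHh — consider each gene separately:
horn presence: Pp × pp → 2 Pp, 2 pp → 2 P_ : 2 pp (out of 4)
face color: Hh × Hh → 1 HH, 2 Hh, 1 hh → 3 H_ : 1 hh (out of 4)
Looking for: horned (pp) and solid (hh)
P(horned) = 2/4, P(solid) = 1/4
P(both) = 2/4 × 1/4 = 2/16 = 1/8
Expected count = 1/8 × 560 = 70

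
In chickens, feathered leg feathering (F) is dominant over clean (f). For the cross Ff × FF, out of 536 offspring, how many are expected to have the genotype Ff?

Punnett square for Ff × FF:
Offspring genotypes: 2 FF, 2 Ff
Total offspring: 4
Count with target: 2
Probability: 2/4 = 1/2
Expected count = 1/2 × 536 = 268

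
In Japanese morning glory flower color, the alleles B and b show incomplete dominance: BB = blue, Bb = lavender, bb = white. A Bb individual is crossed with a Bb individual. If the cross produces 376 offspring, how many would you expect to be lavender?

Punnett square for Bb × Bb:
Offspring genotypes: 1 BB, 2 Bb, 1 bb
Phenotype counts: 1 blue, 2 lavender, 1 white
lavender: 2 out of 4 → fraction 1/2
Expected count = 1/2 × 376 = 188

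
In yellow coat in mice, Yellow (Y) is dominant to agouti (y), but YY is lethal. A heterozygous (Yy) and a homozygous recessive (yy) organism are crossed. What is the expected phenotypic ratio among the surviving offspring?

Cross: Yy × yy
Punnett square offspring (before lethality): 2 Yy, 2 yy
No YY offspring are produced in this cross.
Ratio: 1 yellow : 1 agouti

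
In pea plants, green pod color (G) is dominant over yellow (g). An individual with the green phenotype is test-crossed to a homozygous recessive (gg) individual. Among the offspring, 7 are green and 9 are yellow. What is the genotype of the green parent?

Test cross: ? × gg
Offspring: 7 green, 9 yellow — approximately 1:1.
A 1:1 ratio in a test cross indicates the unknown parent is heterozygous (Gg).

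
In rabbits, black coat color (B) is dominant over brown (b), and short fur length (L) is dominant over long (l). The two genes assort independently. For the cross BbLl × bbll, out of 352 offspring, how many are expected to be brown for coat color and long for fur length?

Dihybrid cross BbLl × bbll — consider each gene separately:
coat color: Bb × bb → 2 Bb, 2 bb → 2 B_ : 2 bb (out of 4)
fur length: Ll × ll → 2 Ll, 2 ll → 2 L_ : 2 ll (out of 4)
Looking for: brown (bb) and long (ll)
P(brown) = 2/4, P(long) = 2/4
P(both) = 2/4 × 2/4 = 4/16 = 1/4
Expected count = 1/4 × 352 = 88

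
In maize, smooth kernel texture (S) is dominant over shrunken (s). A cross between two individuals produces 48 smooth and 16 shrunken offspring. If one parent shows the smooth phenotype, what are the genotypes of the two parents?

Observed offspring: 48 smooth, 16 shrunken
The observed ratio simplifies to 3:1. Shrunken (ss) offspring appear, so each parent must contribute one s allele. The parent stated to show smooth carries S, so it is Ss. The other parent is then either Ss or ss: Ss × ss would give a 1:1 split, whereas Ss × Ss gives 3:1 — matching the data. So both parents are heterozygous (Ss × Ss).
Parent genotypes: Ss × Ss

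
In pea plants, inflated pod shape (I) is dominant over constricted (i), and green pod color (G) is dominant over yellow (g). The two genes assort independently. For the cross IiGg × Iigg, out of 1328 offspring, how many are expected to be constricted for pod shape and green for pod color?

Dihybrid cross IiGg × Iigg — consider each gene separately:
pod shape: Ii × Ii → 1 II, 2 Ii, 1 ii → 3 I_ : 1 ii (out of 4)
pod color: Gg × gg → 2 Gg, 2 gg → 2 G_ : 2 gg (out of 4)
Looking for: constricted (ii) and green (G_)
P(constricted) = 1/4, P(green) = 2/4
P(both) = 1/4 × 2/4 = 2/16 = 1/8
Expected count = 1/8 × 1328 = 166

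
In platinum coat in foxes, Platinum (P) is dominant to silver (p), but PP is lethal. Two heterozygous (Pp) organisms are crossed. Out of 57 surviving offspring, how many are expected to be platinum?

Cross: Pp × Pp
Punnett square offspring (before lethality): 1 PP, 2 Pp, 1 pp
The PP genotype is lethal (embryos die); surviving offspring: 2 Pp, 1 pp
platinum: 2 out of 3 → fraction 2/3
Expected count = 2/3 × 57 = 38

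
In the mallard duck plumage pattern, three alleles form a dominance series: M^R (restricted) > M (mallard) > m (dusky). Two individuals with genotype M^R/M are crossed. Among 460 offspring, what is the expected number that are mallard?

Cross: M^R/M × M^R/M
Allele dominance: M^R > M > m
Offspring genotypes: 1 M^R/M^R, 2 M^R/M, 1 M/M
Phenotype counts: 3 restricted, 1 mallard
mallard: 1 out of 4 → fraction 1/4
Expected count = 1/4 × 460 = 115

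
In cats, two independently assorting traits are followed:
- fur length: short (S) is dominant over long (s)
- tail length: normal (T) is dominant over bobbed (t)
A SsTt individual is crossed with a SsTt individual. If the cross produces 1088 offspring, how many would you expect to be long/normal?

Dihybrid cross SsTt × SsTt — consider each gene separately:
fur length: Ss × Ss → 1 SS, 2 Ss, 1 ss → 3 S_ : 1 ss (out of 4)
tail length: Tt × Tt → 1 TT, 2 Tt, 1 tt → 3 T_ : 1 tt (out of 4)
Combine (counts out of 4 × 4 = 16): short/normal (S_T_) = 3×3 = 9; short/bobbed (S_tt) = 3×1 = 3; long/normal (ssT_) = 1×3 = 3; long/bobbed (sstt) = 1×1 = 1
Phenotype counts (out of 16): 9 short/normal, 3 short/bobbed, 3 long/normal, 1 long/bobbed
long/normal: 3 out of 16 → fraction 3/16
Expected count = 3/16 × 1088 = 204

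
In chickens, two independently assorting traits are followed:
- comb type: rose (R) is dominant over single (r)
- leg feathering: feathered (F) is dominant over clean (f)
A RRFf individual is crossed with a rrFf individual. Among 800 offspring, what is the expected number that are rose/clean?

Dihybrid cross RRFf × rrFf — consider each gene separately:
comb type: RR × rr → 4 Rr → 4 R_ (out of 4)
leg feathering: Ff × Ff → 1 FF, 2 Ff, 1 ff → 3 F_ : 1 ff (out of 4)
Combine (counts out of 4 × 4 = 16): rose/feathered (R_F_) = 4×3 = 12; rose/clean (R_ff) = 4×1 = 4
Phenotype counts (out of 16): 12 rose/feathered, 4 rose/clean
rose/clean: 4 out of 16 → fraction 1/4
Expected count = 1/4 × 800 = 200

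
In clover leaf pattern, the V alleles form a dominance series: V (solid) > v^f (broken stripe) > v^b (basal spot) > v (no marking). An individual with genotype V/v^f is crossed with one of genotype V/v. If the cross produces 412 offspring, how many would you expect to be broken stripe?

Cross: V/v^f × V/v
Allele dominance: V > v^f > v^b > v
Offspring genotypes: 1 V/V, 1 V/v, 1 V/v^f, 1 v^f/v
Phenotype counts: 3 solid, 1 broken stripe
broken stripe: 1 out of 4 → fraction 1/4
Expected count = 1/4 × 412 = 103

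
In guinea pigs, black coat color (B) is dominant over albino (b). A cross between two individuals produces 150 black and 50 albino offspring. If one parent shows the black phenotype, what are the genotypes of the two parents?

Observed offspring: 150 black, 50 albino
The observed ratio simplifies to 3:1. Albino (bb) offspring appear, so each parent must contribute one b allele. The parent stated to show black carries B, so it is Bb. The other parent is then either Bb or bb: Bb × bb would give a 1:1 split, whereas Bb × Bb gives 3:1 — matching the data. So both parents are heterozygous (Bb × Bb).
Parent genotypes: Bb × Bb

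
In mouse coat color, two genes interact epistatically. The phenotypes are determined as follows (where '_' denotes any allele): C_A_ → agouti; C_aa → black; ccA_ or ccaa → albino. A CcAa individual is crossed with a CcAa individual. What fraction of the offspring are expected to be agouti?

Cross: CcAa × CcAa — consider each gene separately:
C gene: Cc × Cc → 1 CC, 2 Cc, 1 cc → 3 C_ : 1 cc (out of 4)
A gene: Aa × Aa → 1 AA, 2 Aa, 1 aa → 3 A_ : 1 aa (out of 4)
Genotype classes (out of 4 × 4 = 16): C_A_ = 3×3 = 9; C_aa = 3×1 = 3; ccA_ = 1×3 = 3; ccaa = 1×1 = 1
Apply the phenotype rules: C_A_ (9) → agouti; C_aa (3) → black; ccA_ (3) + ccaa (1) → albino
Phenotype counts (out of 16): 9 agouti, 3 black, 4 albino
agouti: 9 out of 16
Probability: 9/16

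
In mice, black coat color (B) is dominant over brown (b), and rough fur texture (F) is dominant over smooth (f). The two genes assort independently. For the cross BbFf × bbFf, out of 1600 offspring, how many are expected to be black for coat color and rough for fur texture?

Dihybrid cross BbFf × bbFf — consider each gene separately:
coat color: Bb × bb → 2 Bb, 2 bb → 2 B_ : 2 bb (out of 4)
fur texture: Ff × Ff → 1 FF, 2 Ff, 1 ff → 3 F_ : 1 ff (out of 4)
Looking for: black (B_) and rough (F_)
P(black) = 2/4, P(rough) = 3/4
P(both) = 2/4 × 3/4 = 6/16 = 3/8
Expected count = 3/8 × 1600 = 600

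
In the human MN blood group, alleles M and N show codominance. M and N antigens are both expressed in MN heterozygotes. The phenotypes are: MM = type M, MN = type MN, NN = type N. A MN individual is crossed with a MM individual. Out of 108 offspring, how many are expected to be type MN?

Punnett square for MN × MM:
Offspring genotypes: 2 MM, 2 MN
Phenotype counts: 2 type M, 2 type MN
type MN: 2 out of 4 → fraction 1/2
Expected count = 1/2 × 108 = 54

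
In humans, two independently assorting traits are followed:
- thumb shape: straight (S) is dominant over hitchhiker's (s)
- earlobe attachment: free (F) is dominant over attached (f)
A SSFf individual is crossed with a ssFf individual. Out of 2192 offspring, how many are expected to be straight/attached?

Dihybrid cross SSFf × ssFf — consider each gene separately:
thumb shape: SS × ss → 4 Ss → 4 S_ (out of 4)
earlobe attachment: Ff × Ff → 1 FF, 2 Ff, 1 ff → 3 F_ : 1 ff (out of 4)
Combine (counts out of 4 × 4 = 16): straight/free (S_F_) = 4×3 = 12; straight/attached (S_ff) = 4×1 = 4
Phenotype counts (out of 16): 12 straight/free, 4 straight/attached
straight/attached: 4 out of 16 → fraction 1/4
Expected count = 1/4 × 2192 = 548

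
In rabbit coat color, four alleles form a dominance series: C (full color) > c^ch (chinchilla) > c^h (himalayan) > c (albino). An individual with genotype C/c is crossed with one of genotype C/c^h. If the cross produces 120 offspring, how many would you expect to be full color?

Cross: C/c × C/c^h
Allele dominance: C > c^ch > c^h > c
Offspring genotypes: 1 C/C, 1 C/c^h, 1 C/c, 1 c^h/c
Phenotype counts: 3 full color, 1 himalayan
full color: 3 out of 4 → fraction 3/4
Expected count = 3/4 × 120 = 90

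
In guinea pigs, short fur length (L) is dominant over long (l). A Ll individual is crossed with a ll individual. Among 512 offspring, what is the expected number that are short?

Punnett square for Ll × ll:
Offspring genotypes: 2 Ll, 2 ll
short: 2, long: 2
short: 2 out of 4 → fraction 1/2
Expected count = 1/2 × 512 = 256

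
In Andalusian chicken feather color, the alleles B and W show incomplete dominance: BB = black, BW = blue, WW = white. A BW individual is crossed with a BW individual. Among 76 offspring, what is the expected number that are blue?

Punnett square for BW × BW:
Offspring genotypes: 1 BB, 2 BW, 1 WW
Phenotype counts: 1 black, 2 blue, 1 white
blue: 2 out of 4 → fraction 1/2
Expected count = 1/2 × 76 = 38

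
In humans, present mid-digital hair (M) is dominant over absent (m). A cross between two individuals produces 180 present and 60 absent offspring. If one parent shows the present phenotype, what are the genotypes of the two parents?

Observed offspring: 180 present, 60 absent
The observed ratio simplifies to 3:1. Absent (mm) offspring appear, so each parent must contribute one m allele. The parent stated to show present carries M, so it is Mm. The other parent is then either Mm or mm: Mm × mm would give a 1:1 split, whereas Mm × Mm gives 3:1 — matching the data. So both parents are heterozygous (Mm × Mm).
Parent genotypes: Mm × Mm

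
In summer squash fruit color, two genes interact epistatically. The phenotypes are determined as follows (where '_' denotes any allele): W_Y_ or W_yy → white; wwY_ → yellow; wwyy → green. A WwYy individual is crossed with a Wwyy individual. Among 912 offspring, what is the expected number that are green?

Cross: WwYy × Wwyy — consider each gene separately:
W gene: Ww × Ww → 1 WW, 2 Ww, 1 ww → 3 W_ : 1 ww (out of 4)
Y gene: Yy × yy → 2 Yy, 2 yy → 2 Y_ : 2 yy (out of 4)
Genotype classes (out of 4 × 4 = 16): W_Y_ = 3×2 = 6; W_yy = 3×2 = 6; wwY_ = 1×2 = 2; wwyy = 1×2 = 2
Apply the phenotype rules: W_Y_ (6) + W_yy (6) → white; wwY_ (2) → yellow; wwyy (2) → green
Phenotype counts (out of 16): 12 white, 2 yellow, 2 green
green: 2 out of 16 → fraction 1/8
Expected count = 1/8 × 912 = 114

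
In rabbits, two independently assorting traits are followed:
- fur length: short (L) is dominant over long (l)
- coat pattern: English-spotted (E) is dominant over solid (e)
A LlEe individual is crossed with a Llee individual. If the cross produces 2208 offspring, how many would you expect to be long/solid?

Dihybrid cross LlEe × Llee — consider each gene separately:
fur length: Ll × Ll → 1 LL, 2 Ll, 1 ll → 3 L_ : 1 ll (out of 4)
coat pattern: Ee × ee → 2 Ee, 2 ee → 2 E_ : 2 ee (out of 4)
Combine (counts out of 4 × 4 = 16): short/English-spotted (L_E_) = 3×2 = 6; short/solid (L_ee) = 3×2 = 6; long/English-spotted (llE_) = 1×2 = 2; long/solid (llee) = 1×2 = 2
Phenotype counts (out of 16): 6 short/English-spotted, 6 short/solid, 2 long/English-spotted, 2 long/solid
long/solid: 2 out of 16 → fraction 1/8
Expected count = 1/8 × 2208 = 276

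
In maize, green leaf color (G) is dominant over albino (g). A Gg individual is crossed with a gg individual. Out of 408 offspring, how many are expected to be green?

Punnett square for Gg × gg:
Offspring genotypes: 2 Gg, 2 gg
green: 2, albino: 2
green: 2 out of 4 → fraction 1/2
Expected count = 1/2 × 408 = 204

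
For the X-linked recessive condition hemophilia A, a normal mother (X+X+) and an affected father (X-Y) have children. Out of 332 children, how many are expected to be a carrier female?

Cross: X+X+ × X-Y
Offspring: 2 X+X-, 2 X+Y
Probability of a carrier female: 2/4 = 1/2
Expected count = 1/2 × 332 = 166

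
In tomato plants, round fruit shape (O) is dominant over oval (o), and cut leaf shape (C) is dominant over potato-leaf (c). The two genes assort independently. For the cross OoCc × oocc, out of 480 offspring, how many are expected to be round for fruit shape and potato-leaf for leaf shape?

Dihybrid cross OoCc × oocc — consider each gene separately:
fruit shape: Oo × oo → 2 Oo, 2 oo → 2 O_ : 2 oo (out of 4)
leaf shape: Cc × cc → 2 Cc, 2 cc → 2 C_ : 2 cc (out of 4)
Looking for: round (O_) and potato-leaf (cc)
P(round) = 2/4, P(potato-leaf) = 2/4
P(both) = 2/4 × 2/4 = 4/16 = 1/4
Expected count = 1/4 × 480 = 120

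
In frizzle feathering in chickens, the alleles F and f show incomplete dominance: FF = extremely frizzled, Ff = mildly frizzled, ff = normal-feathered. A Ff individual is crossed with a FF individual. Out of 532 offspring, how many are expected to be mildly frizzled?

Punnett square for Ff × FF:
Offspring genotypes: 2 FF, 2 Ff
Phenotype counts: 2 extremely frizzled, 2 mildly frizzled
mildly frizzled: 2 out of 4 → fraction 1/2
Expected count = 1/2 × 532 = 266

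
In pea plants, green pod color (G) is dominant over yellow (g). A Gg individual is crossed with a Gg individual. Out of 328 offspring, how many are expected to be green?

Punnett square for Gg × Gg:
Offspring genotypes: 1 GG, 2 Gg, 1 gg
green: 3, yellow: 1
green: 3 out of 4 → fraction 3/4
Expected count = 3/4 × 328 = 246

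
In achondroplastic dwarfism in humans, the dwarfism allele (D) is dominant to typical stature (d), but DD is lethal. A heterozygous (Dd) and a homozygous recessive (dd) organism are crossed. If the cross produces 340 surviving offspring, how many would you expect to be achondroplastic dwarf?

Cross: Dd × dd
Punnett square offspring (before lethality): 2 Dd, 2 dd
No DD offspring are produced in this cross.
achondroplastic dwarf: 2 out of 4 → fraction 1/2
Expected count = 1/2 × 340 = 170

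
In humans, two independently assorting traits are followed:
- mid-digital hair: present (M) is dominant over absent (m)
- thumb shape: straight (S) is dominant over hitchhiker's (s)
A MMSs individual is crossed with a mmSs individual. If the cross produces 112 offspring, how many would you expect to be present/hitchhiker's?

Dihybrid cross MMSs × mmSs — consider each gene separately:
mid-digital hair: MM × mm → 4 Mm → 4 M_ (out of 4)
thumb shape: Ss × Ss → 1 SS, 2 Ss, 1 ss → 3 S_ : 1 ss (out of 4)
Combine (counts out of 4 × 4 = 16): present/straight (M_S_) = 4×3 = 12; present/hitchhiker's (M_ss) = 4×1 = 4
Phenotype counts (out of 16): 12 present/straight, 4 present/hitchhiker's
present/hitchhiker's: 4 out of 16 → fraction 1/4
Expected count = 1/4 × 112 = 28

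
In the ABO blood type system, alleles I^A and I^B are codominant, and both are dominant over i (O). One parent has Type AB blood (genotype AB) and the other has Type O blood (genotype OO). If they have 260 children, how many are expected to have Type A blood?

Cross: AB × OO
Possible offspring genotypes: 2 AO, 2 BO
Blood type counts: 2 Type A, 2 Type B
Probability of Type A: 2/4 = 1/2
Expected count = 1/2 × 260 = 130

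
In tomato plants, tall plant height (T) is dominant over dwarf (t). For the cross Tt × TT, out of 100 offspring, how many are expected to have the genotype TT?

Punnett square for Tt × TT:
Offspring genotypes: 2 TT, 2 Tt
Total offspring: 4
Count with target: 2
Probability: 2/4 = 1/2
Expected count = 1/2 × 100 = 50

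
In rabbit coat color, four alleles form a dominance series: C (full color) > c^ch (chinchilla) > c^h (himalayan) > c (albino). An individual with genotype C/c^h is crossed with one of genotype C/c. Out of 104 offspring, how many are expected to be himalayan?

Cross: C/c^h × C/c
Allele dominance: C > c^ch > c^h > c
Offspring genotypes: 1 C/C, 1 C/c, 1 C/c^h, 1 c^h/c
Phenotype counts: 3 full color, 1 himalayan
himalayan: 1 out of 4 → fraction 1/4
Expected count = 1/4 × 104 = 26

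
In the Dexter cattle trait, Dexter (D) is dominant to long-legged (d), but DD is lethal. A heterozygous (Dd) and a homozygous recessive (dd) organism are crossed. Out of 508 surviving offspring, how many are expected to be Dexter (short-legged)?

Cross: Dd × dd
Punnett square offspring (before lethality): 2 Dd, 2 dd
No DD offspring are produced in this cross.
Dexter (short-legged): 2 out of 4 → fraction 1/2
Expected count = 1/2 × 508 = 254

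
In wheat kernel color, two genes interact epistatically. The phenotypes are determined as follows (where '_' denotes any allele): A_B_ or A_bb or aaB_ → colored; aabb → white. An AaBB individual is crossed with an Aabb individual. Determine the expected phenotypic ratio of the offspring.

Cross: AaBB × Aabb — consider each gene separately:
A gene: Aa × Aa → 1 AA, 2 Aa, 1 aa → 3 A_ : 1 aa (out of 4)
B gene: BB × bb → 4 Bb → 4 B_ (out of 4)
Genotype classes (out of 4 × 4 = 16): A_B_ = 3×4 = 12; aaB_ = 1×4 = 4
Apply the phenotype rules: A_B_ (12) + aaB_ (4) → colored
Phenotype counts (out of 16): 16 colored
Ratio: all colored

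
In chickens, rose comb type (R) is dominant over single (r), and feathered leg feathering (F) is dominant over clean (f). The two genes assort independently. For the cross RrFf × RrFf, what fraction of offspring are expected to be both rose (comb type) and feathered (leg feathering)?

Dihybrid cross RrFf × RrFf — consider each gene separately:
comb type: Rr × Rr → 1 RR, 2 Rr, 1 rr → 3 R_ : 1 rr (out of 4)
leg feathering: Ff × Ff → 1 FF, 2 Ff, 1 ff → 3 F_ : 1 ff (out of 4)
Looking for: rose (R_) and feathered (F_)
P(rose) = 3/4, P(feathered) = 3/4
P(both) = 3/4 × 3/4 = 9/16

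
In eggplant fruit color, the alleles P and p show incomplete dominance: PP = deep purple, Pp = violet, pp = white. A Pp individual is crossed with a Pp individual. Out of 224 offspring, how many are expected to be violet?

Punnett square for Pp × Pp:
Offspring genotypes: 1 PP, 2 Pp, 1 pp
Phenotype counts: 1 deep purple, 2 violet, 1 white
violet: 2 out of 4 → fraction 1/2
Expected count = 1/2 × 224 = 112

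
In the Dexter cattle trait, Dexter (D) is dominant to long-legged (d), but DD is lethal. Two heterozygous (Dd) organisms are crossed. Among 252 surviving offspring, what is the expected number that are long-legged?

Cross: Dd × Dd
Punnett square offspring (before lethality): 1 DD, 2 Dd, 1 dd
The DD genotype is lethal (embryos die); surviving offspring: 2 Dd, 1 dd
long-legged: 1 out of 3 → fraction 1/3
Expected count = 1/3 × 252 = 84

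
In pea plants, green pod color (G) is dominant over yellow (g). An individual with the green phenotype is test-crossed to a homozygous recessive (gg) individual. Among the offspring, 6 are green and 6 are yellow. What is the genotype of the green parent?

Test cross: ? × gg
Offspring: 6 green, 6 yellow — approximately 1:1.
A 1:1 ratio in a test cross indicates the unknown parent is heterozygous (Gg).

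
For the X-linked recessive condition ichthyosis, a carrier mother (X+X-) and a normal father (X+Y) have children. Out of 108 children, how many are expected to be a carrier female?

Cross: X+X- × X+Y
Offspring: 1 X+X+, 1 X+Y, 1 X+X-, 1 X-Y
Probability of a carrier female: 1/4
Expected count = 1/4 × 108 = 27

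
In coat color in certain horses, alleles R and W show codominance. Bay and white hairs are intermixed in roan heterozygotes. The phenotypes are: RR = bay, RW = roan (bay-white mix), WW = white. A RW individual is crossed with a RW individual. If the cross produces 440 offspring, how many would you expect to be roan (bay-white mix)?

Punnett square for RW × RW:
Offspring genotypes: 1 RR, 2 RW, 1 WW
Phenotype counts: 1 bay, 2 roan (bay-white mix), 1 white
roan (bay-white mix): 2 out of 4 → fraction 1/2
Expected count = 1/2 × 440 = 220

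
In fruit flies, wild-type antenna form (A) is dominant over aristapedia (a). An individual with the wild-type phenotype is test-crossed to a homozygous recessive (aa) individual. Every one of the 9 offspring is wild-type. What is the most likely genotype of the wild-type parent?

Test cross: ? × aa
All offspring are wild-type.
If the unknown parent were heterozygous (Aa), about half of 9 offspring would be aristapedia; none are. The unknown parent is most likely homozygous dominant (AA).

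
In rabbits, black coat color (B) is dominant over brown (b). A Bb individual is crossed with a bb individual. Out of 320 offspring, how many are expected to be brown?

Punnett square for Bb × bb:
Offspring genotypes: 2 Bb, 2 bb
black: 2, brown: 2
brown: 2 out of 4 → fraction 1/2
Expected count = 1/2 × 320 = 160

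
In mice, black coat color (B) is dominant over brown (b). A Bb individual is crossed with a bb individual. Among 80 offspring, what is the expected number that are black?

Punnett square for Bb × bb:
Offspring genotypes: 2 Bb, 2 bb
black: 2, brown: 2
black: 2 out of 4 → fraction 1/2
Expected count = 1/2 × 80 = 40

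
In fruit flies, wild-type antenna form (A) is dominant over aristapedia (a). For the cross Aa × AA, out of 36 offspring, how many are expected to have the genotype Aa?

Punnett square for Aa × AA:
Offspring genotypes: 2 AA, 2 Aa
Total offspring: 4
Count with target: 2
Probability: 2/4 = 1/2
Expected count = 1/2 × 36 = 18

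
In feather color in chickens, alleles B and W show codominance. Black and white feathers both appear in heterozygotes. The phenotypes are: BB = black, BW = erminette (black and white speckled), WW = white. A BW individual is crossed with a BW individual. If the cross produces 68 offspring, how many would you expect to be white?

Punnett square for BW × BW:
Offspring genotypes: 1 BB, 2 BW, 1 WW
Phenotype counts: 1 black, 2 erminette (black and white speckled), 1 white
white: 1 out of 4 → fraction 1/4
Expected count = 1/4 × 68 = 17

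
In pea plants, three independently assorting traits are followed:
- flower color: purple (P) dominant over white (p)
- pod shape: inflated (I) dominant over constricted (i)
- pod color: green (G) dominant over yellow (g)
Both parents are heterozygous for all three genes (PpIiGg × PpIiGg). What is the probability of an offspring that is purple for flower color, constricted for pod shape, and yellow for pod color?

Trihybrid cross: PpIiGg × PpIiGg
Each trait segregates independently with a 3:1 phenotypic ratio, so each gene contributes 3/4 (dominant) or 1/4 (recessive).
Target: purple (flower color), constricted (pod shape), yellow (pod color)
Probability = product of independent per-trait probabilities
= 3/4 × 1/4 × 1/4 = 3/64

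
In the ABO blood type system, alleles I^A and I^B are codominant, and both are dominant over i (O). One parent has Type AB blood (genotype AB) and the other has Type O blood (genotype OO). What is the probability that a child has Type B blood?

Cross: AB × OO
Possible offspring genotypes: 2 AO, 2 BO
Blood type counts: 2 Type A, 2 Type B
Probability of Type B: 2/4 = 1/2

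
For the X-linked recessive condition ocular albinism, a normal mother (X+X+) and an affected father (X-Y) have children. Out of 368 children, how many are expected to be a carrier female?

Cross: X+X+ × X-Y
Offspring: 2 X+X-, 2 X+Y
Probability of a carrier female: 2/4 = 1/2
Expected count = 1/2 × 368 = 184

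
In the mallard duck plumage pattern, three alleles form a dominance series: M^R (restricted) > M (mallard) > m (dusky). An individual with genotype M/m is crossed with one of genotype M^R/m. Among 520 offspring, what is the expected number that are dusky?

Cross: M/m × M^R/m
Allele dominance: M^R > M > m
Offspring genotypes: 1 M^R/M, 1 M/m, 1 M^R/m, 1 m/m
Phenotype counts: 2 restricted, 1 mallard, 1 dusky
dusky: 1 out of 4 → fraction 1/4
Expected count = 1/4 × 520 = 130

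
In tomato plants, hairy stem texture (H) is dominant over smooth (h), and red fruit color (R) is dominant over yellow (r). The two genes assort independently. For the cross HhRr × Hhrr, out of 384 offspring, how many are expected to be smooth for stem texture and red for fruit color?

Dihybrid cross HhRr × Hhrr — consider each gene separately:
stem texture: Hh × Hh → 1 HH, 2 Hh, 1 hh → 3 H_ : 1 hh (out of 4)
fruit color: Rr × rr → 2 Rr, 2 rr → 2 R_ : 2 rr (out of 4)
Looking for: smooth (hh) and red (R_)
P(smooth) = 1/4, P(red) = 2/4
P(both) = 1/4 × 2/4 = 2/16 = 1/8
Expected count = 1/8 × 384 = 48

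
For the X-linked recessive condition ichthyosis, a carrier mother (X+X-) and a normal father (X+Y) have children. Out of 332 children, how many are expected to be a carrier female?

Cross: X+X- × X+Y
Offspring: 1 X+X+, 1 X+Y, 1 X+X-, 1 X-Y
Probability of a carrier female: 1/4
Expected count = 1/4 × 332 = 83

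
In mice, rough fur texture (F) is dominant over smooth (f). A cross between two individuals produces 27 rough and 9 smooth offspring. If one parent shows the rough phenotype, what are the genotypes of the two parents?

Observed offspring: 27 rough, 9 smooth
The observed ratio simplifies to 3:1. Smooth (ff) offspring appear, so each parent must contribute one f allele. The parent stated to show rough carries F, so it is Ff. The other parent is then either Ff or ff: Ff × ff would give a 1:1 split, whereas Ff × Ff gives 3:1 — matching the data. So both parents are heterozygous (Ff × Ff).
Parent genotypes: Ff × Ff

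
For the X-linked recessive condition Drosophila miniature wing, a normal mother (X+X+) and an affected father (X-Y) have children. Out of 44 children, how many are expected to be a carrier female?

Cross: X+X+ × X-Y
Offspring: 2 X+X-, 2 X+Y
Probability of a carrier female: 2/4 = 1/2
Expected count = 1/2 × 44 = 22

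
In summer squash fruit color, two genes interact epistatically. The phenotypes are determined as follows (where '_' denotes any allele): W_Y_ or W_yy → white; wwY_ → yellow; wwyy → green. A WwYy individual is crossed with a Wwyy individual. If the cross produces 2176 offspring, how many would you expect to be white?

Cross: WwYy × Wwyy — consider each gene separately:
W gene: Ww × Ww → 1 WW, 2 Ww, 1 ww → 3 W_ : 1 ww (out of 4)
Y gene: Yy × yy → 2 Yy, 2 yy → 2 Y_ : 2 yy (out of 4)
Genotype classes (out of 4 × 4 = 16): W_Y_ = 3×2 = 6; W_yy = 3×2 = 6; wwY_ = 1×2 = 2; wwyy = 1×2 = 2
Apply the phenotype rules: W_Y_ (6) + W_yy (6) → white; wwY_ (2) → yellow; wwyy (2) → green
Phenotype counts (out of 16): 12 white, 2 yellow, 2 green
white: 12 out of 16 → fraction 3/4
Expected count = 3/4 × 2176 = 1632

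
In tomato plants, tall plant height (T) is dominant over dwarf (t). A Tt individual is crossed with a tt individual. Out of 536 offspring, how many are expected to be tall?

Punnett square for Tt × tt:
Offspring genotypes: 2 Tt, 2 tt
tall: 2, dwarf: 2
tall: 2 out of 4 → fraction 1/2
Expected count = 1/2 × 536 = 268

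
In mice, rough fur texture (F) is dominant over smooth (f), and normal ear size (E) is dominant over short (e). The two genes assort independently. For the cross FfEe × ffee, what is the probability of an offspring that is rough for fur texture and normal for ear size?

Dihybrid cross FfEe × ffee — consider each gene separately:
fur texture: Ff × ff → 2 Ff, 2 ff → 2 F_ : 2 ff (out of 4)
ear size: Ee × ee → 2 Ee, 2 ee → 2 E_ : 2 ee (out of 4)
Looking for: rough (F_) and normal (E_)
P(rough) = 2/4, P(normal) = 2/4
P(both) = 2/4 × 2/4 = 4/16 = 1/4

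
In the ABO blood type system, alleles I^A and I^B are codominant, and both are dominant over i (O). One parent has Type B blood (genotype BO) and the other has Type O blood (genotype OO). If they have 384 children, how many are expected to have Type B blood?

Cross: BO × OO
Possible offspring genotypes: 2 BO, 2 OO
Blood type counts: 2 Type B, 2 Type O
Probability of Type B: 2/4 = 1/2
Expected count = 1/2 × 384 = 192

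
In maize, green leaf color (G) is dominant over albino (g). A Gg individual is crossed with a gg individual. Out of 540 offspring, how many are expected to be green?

Punnett square for Gg × gg:
Offspring genotypes: 2 Gg, 2 gg
green: 2, albino: 2
green: 2 out of 4 → fraction 1/2
Expected count = 1/2 × 540 = 270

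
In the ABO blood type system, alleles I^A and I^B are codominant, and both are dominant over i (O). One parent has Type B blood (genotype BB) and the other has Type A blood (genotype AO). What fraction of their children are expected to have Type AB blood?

Cross: BB × AO
Possible offspring genotypes: 2 AB, 2 BO
Blood type counts: 2 Type AB, 2 Type B
Probability of Type AB: 2/4 = 1/2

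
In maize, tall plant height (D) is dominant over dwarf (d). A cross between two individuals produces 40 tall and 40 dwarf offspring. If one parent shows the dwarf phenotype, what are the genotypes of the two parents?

Observed offspring: 40 tall, 40 dwarf
The observed ratio simplifies to 1:1. One parent shows dwarf, so its genotype must be dd. A 1:1 offspring split requires the other parent to be heterozygous (Dd).
Parent genotypes: dd × Dd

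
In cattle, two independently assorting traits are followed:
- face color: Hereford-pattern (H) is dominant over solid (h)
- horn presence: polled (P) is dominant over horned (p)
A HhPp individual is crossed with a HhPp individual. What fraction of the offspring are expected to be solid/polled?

Dihybrid cross HhPp × HhPp — consider each gene separately:
face color: Hh × Hh → 1 HH, 2 Hh, 1 hh → 3 H_ : 1 hh (out of 4)
horn presence: Pp × Pp → 1 PP, 2 Pp, 1 pp → 3 P_ : 1 pp (out of 4)
Combine (counts out of 4 × 4 = 16): Hereford-pattern/polled (H_P_) = 3×3 = 9; Hereford-pattern/horned (H_pp) = 3×1 = 3; solid/polled (hhP_) = 1×3 = 3; solid/horned (hhpp) = 1×1 = 1
Phenotype counts (out of 16): 9 Hereford-pattern/polled, 3 Hereford-pattern/horned, 3 solid/polled, 1 solid/horned
solid/polled: 3 out of 16
Probability: 3/16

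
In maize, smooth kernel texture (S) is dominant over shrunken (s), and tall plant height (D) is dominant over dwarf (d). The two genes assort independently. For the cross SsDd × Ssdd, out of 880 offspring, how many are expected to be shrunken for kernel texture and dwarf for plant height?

Dihybrid cross SsDd × Ssdd — consider each gene separately:
kernel texture: Ss × Ss → 1 SS, 2 Ss, 1 ss → 3 S_ : 1 ss (out of 4)
plant height: Dd × dd → 2 Dd, 2 dd → 2 D_ : 2 dd (out of 4)
Looking for: shrunken (ss) and dwarf (dd)
P(shrunken) = 1/4, P(dwarf) = 2/4
P(both) = 1/4 × 2/4 = 2/16 = 1/8
Expected count = 1/8 × 880 = 110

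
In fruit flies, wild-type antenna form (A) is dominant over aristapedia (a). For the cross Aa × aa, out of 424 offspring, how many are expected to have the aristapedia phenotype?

Punnett square for Aa × aa:
Offspring genotypes: 2 Aa, 2 aa
Total offspring: 4
Count with target: 2
Probability: 2/4 = 1/2
Expected count = 1/2 × 424 = 212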